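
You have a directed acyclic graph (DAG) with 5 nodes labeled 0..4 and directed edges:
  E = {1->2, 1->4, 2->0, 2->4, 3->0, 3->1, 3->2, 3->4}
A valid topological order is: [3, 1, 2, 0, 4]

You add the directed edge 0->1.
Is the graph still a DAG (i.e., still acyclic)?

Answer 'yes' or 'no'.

Answer: no

Derivation:
Given toposort: [3, 1, 2, 0, 4]
Position of 0: index 3; position of 1: index 1
New edge 0->1: backward (u after v in old order)
Backward edge: old toposort is now invalid. Check if this creates a cycle.
Does 1 already reach 0? Reachable from 1: [0, 1, 2, 4]. YES -> cycle!
Still a DAG? no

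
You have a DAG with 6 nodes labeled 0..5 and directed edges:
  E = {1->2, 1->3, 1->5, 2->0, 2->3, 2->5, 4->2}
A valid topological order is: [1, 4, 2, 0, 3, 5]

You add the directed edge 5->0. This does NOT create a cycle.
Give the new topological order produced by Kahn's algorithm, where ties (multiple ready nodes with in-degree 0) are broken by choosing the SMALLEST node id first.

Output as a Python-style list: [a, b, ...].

Answer: [1, 4, 2, 3, 5, 0]

Derivation:
Old toposort: [1, 4, 2, 0, 3, 5]
Added edge: 5->0
Position of 5 (5) > position of 0 (3). Must reorder: 5 must now come before 0.
Run Kahn's algorithm (break ties by smallest node id):
  initial in-degrees: [2, 0, 2, 2, 0, 2]
  ready (indeg=0): [1, 4]
  pop 1: indeg[2]->1; indeg[3]->1; indeg[5]->1 | ready=[4] | order so far=[1]
  pop 4: indeg[2]->0 | ready=[2] | order so far=[1, 4]
  pop 2: indeg[0]->1; indeg[3]->0; indeg[5]->0 | ready=[3, 5] | order so far=[1, 4, 2]
  pop 3: no out-edges | ready=[5] | order so far=[1, 4, 2, 3]
  pop 5: indeg[0]->0 | ready=[0] | order so far=[1, 4, 2, 3, 5]
  pop 0: no out-edges | ready=[] | order so far=[1, 4, 2, 3, 5, 0]
  Result: [1, 4, 2, 3, 5, 0]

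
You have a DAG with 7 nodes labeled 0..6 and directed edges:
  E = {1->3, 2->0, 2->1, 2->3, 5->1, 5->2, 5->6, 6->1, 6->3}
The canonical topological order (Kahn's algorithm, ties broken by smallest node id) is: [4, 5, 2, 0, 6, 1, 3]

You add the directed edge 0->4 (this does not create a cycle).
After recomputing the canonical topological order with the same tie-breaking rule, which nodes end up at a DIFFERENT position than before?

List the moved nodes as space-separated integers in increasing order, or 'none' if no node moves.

Answer: 0 2 4 5

Derivation:
Old toposort: [4, 5, 2, 0, 6, 1, 3]
Added edge 0->4
Recompute Kahn (smallest-id tiebreak):
  initial in-degrees: [1, 3, 1, 3, 1, 0, 1]
  ready (indeg=0): [5]
  pop 5: indeg[1]->2; indeg[2]->0; indeg[6]->0 | ready=[2, 6] | order so far=[5]
  pop 2: indeg[0]->0; indeg[1]->1; indeg[3]->2 | ready=[0, 6] | order so far=[5, 2]
  pop 0: indeg[4]->0 | ready=[4, 6] | order so far=[5, 2, 0]
  pop 4: no out-edges | ready=[6] | order so far=[5, 2, 0, 4]
  pop 6: indeg[1]->0; indeg[3]->1 | ready=[1] | order so far=[5, 2, 0, 4, 6]
  pop 1: indeg[3]->0 | ready=[3] | order so far=[5, 2, 0, 4, 6, 1]
  pop 3: no out-edges | ready=[] | order so far=[5, 2, 0, 4, 6, 1, 3]
New canonical toposort: [5, 2, 0, 4, 6, 1, 3]
Compare positions:
  Node 0: index 3 -> 2 (moved)
  Node 1: index 5 -> 5 (same)
  Node 2: index 2 -> 1 (moved)
  Node 3: index 6 -> 6 (same)
  Node 4: index 0 -> 3 (moved)
  Node 5: index 1 -> 0 (moved)
  Node 6: index 4 -> 4 (same)
Nodes that changed position: 0 2 4 5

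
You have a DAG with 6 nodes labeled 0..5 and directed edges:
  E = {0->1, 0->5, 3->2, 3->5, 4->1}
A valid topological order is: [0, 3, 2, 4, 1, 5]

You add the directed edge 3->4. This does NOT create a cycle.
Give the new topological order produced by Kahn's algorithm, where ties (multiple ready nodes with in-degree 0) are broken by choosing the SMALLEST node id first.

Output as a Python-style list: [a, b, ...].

Answer: [0, 3, 2, 4, 1, 5]

Derivation:
Old toposort: [0, 3, 2, 4, 1, 5]
Added edge: 3->4
Position of 3 (1) < position of 4 (3). Old order still valid.
Run Kahn's algorithm (break ties by smallest node id):
  initial in-degrees: [0, 2, 1, 0, 1, 2]
  ready (indeg=0): [0, 3]
  pop 0: indeg[1]->1; indeg[5]->1 | ready=[3] | order so far=[0]
  pop 3: indeg[2]->0; indeg[4]->0; indeg[5]->0 | ready=[2, 4, 5] | order so far=[0, 3]
  pop 2: no out-edges | ready=[4, 5] | order so far=[0, 3, 2]
  pop 4: indeg[1]->0 | ready=[1, 5] | order so far=[0, 3, 2, 4]
  pop 1: no out-edges | ready=[5] | order so far=[0, 3, 2, 4, 1]
  pop 5: no out-edges | ready=[] | order so far=[0, 3, 2, 4, 1, 5]
  Result: [0, 3, 2, 4, 1, 5]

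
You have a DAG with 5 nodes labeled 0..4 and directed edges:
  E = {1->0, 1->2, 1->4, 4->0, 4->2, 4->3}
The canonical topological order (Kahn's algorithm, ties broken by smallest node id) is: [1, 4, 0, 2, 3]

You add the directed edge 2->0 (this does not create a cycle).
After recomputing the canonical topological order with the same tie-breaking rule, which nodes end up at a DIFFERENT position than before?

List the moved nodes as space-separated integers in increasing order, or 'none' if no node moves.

Answer: 0 2

Derivation:
Old toposort: [1, 4, 0, 2, 3]
Added edge 2->0
Recompute Kahn (smallest-id tiebreak):
  initial in-degrees: [3, 0, 2, 1, 1]
  ready (indeg=0): [1]
  pop 1: indeg[0]->2; indeg[2]->1; indeg[4]->0 | ready=[4] | order so far=[1]
  pop 4: indeg[0]->1; indeg[2]->0; indeg[3]->0 | ready=[2, 3] | order so far=[1, 4]
  pop 2: indeg[0]->0 | ready=[0, 3] | order so far=[1, 4, 2]
  pop 0: no out-edges | ready=[3] | order so far=[1, 4, 2, 0]
  pop 3: no out-edges | ready=[] | order so far=[1, 4, 2, 0, 3]
New canonical toposort: [1, 4, 2, 0, 3]
Compare positions:
  Node 0: index 2 -> 3 (moved)
  Node 1: index 0 -> 0 (same)
  Node 2: index 3 -> 2 (moved)
  Node 3: index 4 -> 4 (same)
  Node 4: index 1 -> 1 (same)
Nodes that changed position: 0 2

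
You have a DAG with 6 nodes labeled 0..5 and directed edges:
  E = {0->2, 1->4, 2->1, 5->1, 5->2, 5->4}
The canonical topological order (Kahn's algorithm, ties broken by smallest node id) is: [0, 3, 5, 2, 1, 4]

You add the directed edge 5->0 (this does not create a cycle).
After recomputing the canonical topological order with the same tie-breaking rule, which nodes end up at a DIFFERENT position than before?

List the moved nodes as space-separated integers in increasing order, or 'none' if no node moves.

Answer: 0 3 5

Derivation:
Old toposort: [0, 3, 5, 2, 1, 4]
Added edge 5->0
Recompute Kahn (smallest-id tiebreak):
  initial in-degrees: [1, 2, 2, 0, 2, 0]
  ready (indeg=0): [3, 5]
  pop 3: no out-edges | ready=[5] | order so far=[3]
  pop 5: indeg[0]->0; indeg[1]->1; indeg[2]->1; indeg[4]->1 | ready=[0] | order so far=[3, 5]
  pop 0: indeg[2]->0 | ready=[2] | order so far=[3, 5, 0]
  pop 2: indeg[1]->0 | ready=[1] | order so far=[3, 5, 0, 2]
  pop 1: indeg[4]->0 | ready=[4] | order so far=[3, 5, 0, 2, 1]
  pop 4: no out-edges | ready=[] | order so far=[3, 5, 0, 2, 1, 4]
New canonical toposort: [3, 5, 0, 2, 1, 4]
Compare positions:
  Node 0: index 0 -> 2 (moved)
  Node 1: index 4 -> 4 (same)
  Node 2: index 3 -> 3 (same)
  Node 3: index 1 -> 0 (moved)
  Node 4: index 5 -> 5 (same)
  Node 5: index 2 -> 1 (moved)
Nodes that changed position: 0 3 5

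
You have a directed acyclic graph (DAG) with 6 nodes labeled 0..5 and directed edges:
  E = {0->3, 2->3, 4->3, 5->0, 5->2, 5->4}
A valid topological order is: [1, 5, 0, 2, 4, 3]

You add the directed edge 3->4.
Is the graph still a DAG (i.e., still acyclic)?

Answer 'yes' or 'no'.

Answer: no

Derivation:
Given toposort: [1, 5, 0, 2, 4, 3]
Position of 3: index 5; position of 4: index 4
New edge 3->4: backward (u after v in old order)
Backward edge: old toposort is now invalid. Check if this creates a cycle.
Does 4 already reach 3? Reachable from 4: [3, 4]. YES -> cycle!
Still a DAG? no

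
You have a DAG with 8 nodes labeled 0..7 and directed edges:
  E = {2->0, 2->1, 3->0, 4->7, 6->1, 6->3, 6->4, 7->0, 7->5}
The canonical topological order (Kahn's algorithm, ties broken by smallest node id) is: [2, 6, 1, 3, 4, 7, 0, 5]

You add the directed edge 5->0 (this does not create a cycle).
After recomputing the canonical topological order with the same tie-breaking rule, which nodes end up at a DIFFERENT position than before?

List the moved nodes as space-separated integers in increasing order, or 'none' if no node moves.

Answer: 0 5

Derivation:
Old toposort: [2, 6, 1, 3, 4, 7, 0, 5]
Added edge 5->0
Recompute Kahn (smallest-id tiebreak):
  initial in-degrees: [4, 2, 0, 1, 1, 1, 0, 1]
  ready (indeg=0): [2, 6]
  pop 2: indeg[0]->3; indeg[1]->1 | ready=[6] | order so far=[2]
  pop 6: indeg[1]->0; indeg[3]->0; indeg[4]->0 | ready=[1, 3, 4] | order so far=[2, 6]
  pop 1: no out-edges | ready=[3, 4] | order so far=[2, 6, 1]
  pop 3: indeg[0]->2 | ready=[4] | order so far=[2, 6, 1, 3]
  pop 4: indeg[7]->0 | ready=[7] | order so far=[2, 6, 1, 3, 4]
  pop 7: indeg[0]->1; indeg[5]->0 | ready=[5] | order so far=[2, 6, 1, 3, 4, 7]
  pop 5: indeg[0]->0 | ready=[0] | order so far=[2, 6, 1, 3, 4, 7, 5]
  pop 0: no out-edges | ready=[] | order so far=[2, 6, 1, 3, 4, 7, 5, 0]
New canonical toposort: [2, 6, 1, 3, 4, 7, 5, 0]
Compare positions:
  Node 0: index 6 -> 7 (moved)
  Node 1: index 2 -> 2 (same)
  Node 2: index 0 -> 0 (same)
  Node 3: index 3 -> 3 (same)
  Node 4: index 4 -> 4 (same)
  Node 5: index 7 -> 6 (moved)
  Node 6: index 1 -> 1 (same)
  Node 7: index 5 -> 5 (same)
Nodes that changed position: 0 5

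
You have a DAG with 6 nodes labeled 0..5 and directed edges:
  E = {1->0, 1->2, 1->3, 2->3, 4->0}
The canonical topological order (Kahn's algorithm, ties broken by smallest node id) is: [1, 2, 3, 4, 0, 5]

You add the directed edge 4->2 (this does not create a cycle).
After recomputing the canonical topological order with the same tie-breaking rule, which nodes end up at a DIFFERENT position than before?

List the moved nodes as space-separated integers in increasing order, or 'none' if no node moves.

Old toposort: [1, 2, 3, 4, 0, 5]
Added edge 4->2
Recompute Kahn (smallest-id tiebreak):
  initial in-degrees: [2, 0, 2, 2, 0, 0]
  ready (indeg=0): [1, 4, 5]
  pop 1: indeg[0]->1; indeg[2]->1; indeg[3]->1 | ready=[4, 5] | order so far=[1]
  pop 4: indeg[0]->0; indeg[2]->0 | ready=[0, 2, 5] | order so far=[1, 4]
  pop 0: no out-edges | ready=[2, 5] | order so far=[1, 4, 0]
  pop 2: indeg[3]->0 | ready=[3, 5] | order so far=[1, 4, 0, 2]
  pop 3: no out-edges | ready=[5] | order so far=[1, 4, 0, 2, 3]
  pop 5: no out-edges | ready=[] | order so far=[1, 4, 0, 2, 3, 5]
New canonical toposort: [1, 4, 0, 2, 3, 5]
Compare positions:
  Node 0: index 4 -> 2 (moved)
  Node 1: index 0 -> 0 (same)
  Node 2: index 1 -> 3 (moved)
  Node 3: index 2 -> 4 (moved)
  Node 4: index 3 -> 1 (moved)
  Node 5: index 5 -> 5 (same)
Nodes that changed position: 0 2 3 4

Answer: 0 2 3 4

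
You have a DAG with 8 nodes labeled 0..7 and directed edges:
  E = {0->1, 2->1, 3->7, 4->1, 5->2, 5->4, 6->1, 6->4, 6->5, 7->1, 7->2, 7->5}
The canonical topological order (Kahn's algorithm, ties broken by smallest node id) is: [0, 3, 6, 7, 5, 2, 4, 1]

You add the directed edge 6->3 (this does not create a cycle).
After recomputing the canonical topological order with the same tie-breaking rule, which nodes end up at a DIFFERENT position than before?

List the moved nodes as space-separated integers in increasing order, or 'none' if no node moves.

Answer: 3 6

Derivation:
Old toposort: [0, 3, 6, 7, 5, 2, 4, 1]
Added edge 6->3
Recompute Kahn (smallest-id tiebreak):
  initial in-degrees: [0, 5, 2, 1, 2, 2, 0, 1]
  ready (indeg=0): [0, 6]
  pop 0: indeg[1]->4 | ready=[6] | order so far=[0]
  pop 6: indeg[1]->3; indeg[3]->0; indeg[4]->1; indeg[5]->1 | ready=[3] | order so far=[0, 6]
  pop 3: indeg[7]->0 | ready=[7] | order so far=[0, 6, 3]
  pop 7: indeg[1]->2; indeg[2]->1; indeg[5]->0 | ready=[5] | order so far=[0, 6, 3, 7]
  pop 5: indeg[2]->0; indeg[4]->0 | ready=[2, 4] | order so far=[0, 6, 3, 7, 5]
  pop 2: indeg[1]->1 | ready=[4] | order so far=[0, 6, 3, 7, 5, 2]
  pop 4: indeg[1]->0 | ready=[1] | order so far=[0, 6, 3, 7, 5, 2, 4]
  pop 1: no out-edges | ready=[] | order so far=[0, 6, 3, 7, 5, 2, 4, 1]
New canonical toposort: [0, 6, 3, 7, 5, 2, 4, 1]
Compare positions:
  Node 0: index 0 -> 0 (same)
  Node 1: index 7 -> 7 (same)
  Node 2: index 5 -> 5 (same)
  Node 3: index 1 -> 2 (moved)
  Node 4: index 6 -> 6 (same)
  Node 5: index 4 -> 4 (same)
  Node 6: index 2 -> 1 (moved)
  Node 7: index 3 -> 3 (same)
Nodes that changed position: 3 6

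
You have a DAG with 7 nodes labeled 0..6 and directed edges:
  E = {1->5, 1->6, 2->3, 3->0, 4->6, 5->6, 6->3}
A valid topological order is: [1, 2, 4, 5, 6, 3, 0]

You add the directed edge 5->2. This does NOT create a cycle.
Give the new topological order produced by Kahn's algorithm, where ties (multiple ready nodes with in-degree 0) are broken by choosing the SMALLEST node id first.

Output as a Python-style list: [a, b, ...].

Answer: [1, 4, 5, 2, 6, 3, 0]

Derivation:
Old toposort: [1, 2, 4, 5, 6, 3, 0]
Added edge: 5->2
Position of 5 (3) > position of 2 (1). Must reorder: 5 must now come before 2.
Run Kahn's algorithm (break ties by smallest node id):
  initial in-degrees: [1, 0, 1, 2, 0, 1, 3]
  ready (indeg=0): [1, 4]
  pop 1: indeg[5]->0; indeg[6]->2 | ready=[4, 5] | order so far=[1]
  pop 4: indeg[6]->1 | ready=[5] | order so far=[1, 4]
  pop 5: indeg[2]->0; indeg[6]->0 | ready=[2, 6] | order so far=[1, 4, 5]
  pop 2: indeg[3]->1 | ready=[6] | order so far=[1, 4, 5, 2]
  pop 6: indeg[3]->0 | ready=[3] | order so far=[1, 4, 5, 2, 6]
  pop 3: indeg[0]->0 | ready=[0] | order so far=[1, 4, 5, 2, 6, 3]
  pop 0: no out-edges | ready=[] | order so far=[1, 4, 5, 2, 6, 3, 0]
  Result: [1, 4, 5, 2, 6, 3, 0]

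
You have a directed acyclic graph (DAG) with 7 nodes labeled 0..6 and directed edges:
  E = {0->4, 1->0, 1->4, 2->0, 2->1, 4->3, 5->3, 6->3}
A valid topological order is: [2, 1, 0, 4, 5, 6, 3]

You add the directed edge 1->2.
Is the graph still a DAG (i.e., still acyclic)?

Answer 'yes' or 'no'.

Given toposort: [2, 1, 0, 4, 5, 6, 3]
Position of 1: index 1; position of 2: index 0
New edge 1->2: backward (u after v in old order)
Backward edge: old toposort is now invalid. Check if this creates a cycle.
Does 2 already reach 1? Reachable from 2: [0, 1, 2, 3, 4]. YES -> cycle!
Still a DAG? no

Answer: no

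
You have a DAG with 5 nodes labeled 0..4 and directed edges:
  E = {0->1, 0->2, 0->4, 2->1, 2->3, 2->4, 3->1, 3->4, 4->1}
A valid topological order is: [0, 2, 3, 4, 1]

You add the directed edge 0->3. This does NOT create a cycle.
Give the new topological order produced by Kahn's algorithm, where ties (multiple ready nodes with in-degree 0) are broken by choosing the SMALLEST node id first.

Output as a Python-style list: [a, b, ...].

Answer: [0, 2, 3, 4, 1]

Derivation:
Old toposort: [0, 2, 3, 4, 1]
Added edge: 0->3
Position of 0 (0) < position of 3 (2). Old order still valid.
Run Kahn's algorithm (break ties by smallest node id):
  initial in-degrees: [0, 4, 1, 2, 3]
  ready (indeg=0): [0]
  pop 0: indeg[1]->3; indeg[2]->0; indeg[3]->1; indeg[4]->2 | ready=[2] | order so far=[0]
  pop 2: indeg[1]->2; indeg[3]->0; indeg[4]->1 | ready=[3] | order so far=[0, 2]
  pop 3: indeg[1]->1; indeg[4]->0 | ready=[4] | order so far=[0, 2, 3]
  pop 4: indeg[1]->0 | ready=[1] | order so far=[0, 2, 3, 4]
  pop 1: no out-edges | ready=[] | order so far=[0, 2, 3, 4, 1]
  Result: [0, 2, 3, 4, 1]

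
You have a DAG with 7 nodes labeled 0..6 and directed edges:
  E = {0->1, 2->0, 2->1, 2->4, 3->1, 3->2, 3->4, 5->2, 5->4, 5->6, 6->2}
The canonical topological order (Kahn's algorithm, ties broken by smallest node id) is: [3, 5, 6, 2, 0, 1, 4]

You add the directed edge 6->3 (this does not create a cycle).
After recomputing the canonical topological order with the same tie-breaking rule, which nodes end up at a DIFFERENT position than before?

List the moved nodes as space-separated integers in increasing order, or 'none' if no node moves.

Answer: 3 5 6

Derivation:
Old toposort: [3, 5, 6, 2, 0, 1, 4]
Added edge 6->3
Recompute Kahn (smallest-id tiebreak):
  initial in-degrees: [1, 3, 3, 1, 3, 0, 1]
  ready (indeg=0): [5]
  pop 5: indeg[2]->2; indeg[4]->2; indeg[6]->0 | ready=[6] | order so far=[5]
  pop 6: indeg[2]->1; indeg[3]->0 | ready=[3] | order so far=[5, 6]
  pop 3: indeg[1]->2; indeg[2]->0; indeg[4]->1 | ready=[2] | order so far=[5, 6, 3]
  pop 2: indeg[0]->0; indeg[1]->1; indeg[4]->0 | ready=[0, 4] | order so far=[5, 6, 3, 2]
  pop 0: indeg[1]->0 | ready=[1, 4] | order so far=[5, 6, 3, 2, 0]
  pop 1: no out-edges | ready=[4] | order so far=[5, 6, 3, 2, 0, 1]
  pop 4: no out-edges | ready=[] | order so far=[5, 6, 3, 2, 0, 1, 4]
New canonical toposort: [5, 6, 3, 2, 0, 1, 4]
Compare positions:
  Node 0: index 4 -> 4 (same)
  Node 1: index 5 -> 5 (same)
  Node 2: index 3 -> 3 (same)
  Node 3: index 0 -> 2 (moved)
  Node 4: index 6 -> 6 (same)
  Node 5: index 1 -> 0 (moved)
  Node 6: index 2 -> 1 (moved)
Nodes that changed position: 3 5 6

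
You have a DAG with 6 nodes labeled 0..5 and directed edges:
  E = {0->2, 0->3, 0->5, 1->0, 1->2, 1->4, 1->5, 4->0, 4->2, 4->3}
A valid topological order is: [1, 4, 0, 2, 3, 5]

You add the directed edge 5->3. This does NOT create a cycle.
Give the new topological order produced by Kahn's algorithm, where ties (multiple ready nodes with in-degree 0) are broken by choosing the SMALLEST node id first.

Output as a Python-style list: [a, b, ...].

Answer: [1, 4, 0, 2, 5, 3]

Derivation:
Old toposort: [1, 4, 0, 2, 3, 5]
Added edge: 5->3
Position of 5 (5) > position of 3 (4). Must reorder: 5 must now come before 3.
Run Kahn's algorithm (break ties by smallest node id):
  initial in-degrees: [2, 0, 3, 3, 1, 2]
  ready (indeg=0): [1]
  pop 1: indeg[0]->1; indeg[2]->2; indeg[4]->0; indeg[5]->1 | ready=[4] | order so far=[1]
  pop 4: indeg[0]->0; indeg[2]->1; indeg[3]->2 | ready=[0] | order so far=[1, 4]
  pop 0: indeg[2]->0; indeg[3]->1; indeg[5]->0 | ready=[2, 5] | order so far=[1, 4, 0]
  pop 2: no out-edges | ready=[5] | order so far=[1, 4, 0, 2]
  pop 5: indeg[3]->0 | ready=[3] | order so far=[1, 4, 0, 2, 5]
  pop 3: no out-edges | ready=[] | order so far=[1, 4, 0, 2, 5, 3]
  Result: [1, 4, 0, 2, 5, 3]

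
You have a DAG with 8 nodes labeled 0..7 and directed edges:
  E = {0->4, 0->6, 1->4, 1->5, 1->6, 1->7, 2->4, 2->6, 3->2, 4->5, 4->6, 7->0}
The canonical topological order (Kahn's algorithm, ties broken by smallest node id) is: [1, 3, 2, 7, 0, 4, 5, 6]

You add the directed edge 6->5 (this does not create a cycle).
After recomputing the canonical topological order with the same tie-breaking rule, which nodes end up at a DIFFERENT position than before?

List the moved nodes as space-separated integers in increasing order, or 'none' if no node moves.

Answer: 5 6

Derivation:
Old toposort: [1, 3, 2, 7, 0, 4, 5, 6]
Added edge 6->5
Recompute Kahn (smallest-id tiebreak):
  initial in-degrees: [1, 0, 1, 0, 3, 3, 4, 1]
  ready (indeg=0): [1, 3]
  pop 1: indeg[4]->2; indeg[5]->2; indeg[6]->3; indeg[7]->0 | ready=[3, 7] | order so far=[1]
  pop 3: indeg[2]->0 | ready=[2, 7] | order so far=[1, 3]
  pop 2: indeg[4]->1; indeg[6]->2 | ready=[7] | order so far=[1, 3, 2]
  pop 7: indeg[0]->0 | ready=[0] | order so far=[1, 3, 2, 7]
  pop 0: indeg[4]->0; indeg[6]->1 | ready=[4] | order so far=[1, 3, 2, 7, 0]
  pop 4: indeg[5]->1; indeg[6]->0 | ready=[6] | order so far=[1, 3, 2, 7, 0, 4]
  pop 6: indeg[5]->0 | ready=[5] | order so far=[1, 3, 2, 7, 0, 4, 6]
  pop 5: no out-edges | ready=[] | order so far=[1, 3, 2, 7, 0, 4, 6, 5]
New canonical toposort: [1, 3, 2, 7, 0, 4, 6, 5]
Compare positions:
  Node 0: index 4 -> 4 (same)
  Node 1: index 0 -> 0 (same)
  Node 2: index 2 -> 2 (same)
  Node 3: index 1 -> 1 (same)
  Node 4: index 5 -> 5 (same)
  Node 5: index 6 -> 7 (moved)
  Node 6: index 7 -> 6 (moved)
  Node 7: index 3 -> 3 (same)
Nodes that changed position: 5 6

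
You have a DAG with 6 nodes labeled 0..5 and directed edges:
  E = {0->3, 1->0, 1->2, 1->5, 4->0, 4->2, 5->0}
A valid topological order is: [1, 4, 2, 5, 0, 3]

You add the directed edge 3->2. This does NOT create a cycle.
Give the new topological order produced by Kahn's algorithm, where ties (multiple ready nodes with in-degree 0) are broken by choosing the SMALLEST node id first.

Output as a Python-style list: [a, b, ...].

Old toposort: [1, 4, 2, 5, 0, 3]
Added edge: 3->2
Position of 3 (5) > position of 2 (2). Must reorder: 3 must now come before 2.
Run Kahn's algorithm (break ties by smallest node id):
  initial in-degrees: [3, 0, 3, 1, 0, 1]
  ready (indeg=0): [1, 4]
  pop 1: indeg[0]->2; indeg[2]->2; indeg[5]->0 | ready=[4, 5] | order so far=[1]
  pop 4: indeg[0]->1; indeg[2]->1 | ready=[5] | order so far=[1, 4]
  pop 5: indeg[0]->0 | ready=[0] | order so far=[1, 4, 5]
  pop 0: indeg[3]->0 | ready=[3] | order so far=[1, 4, 5, 0]
  pop 3: indeg[2]->0 | ready=[2] | order so far=[1, 4, 5, 0, 3]
  pop 2: no out-edges | ready=[] | order so far=[1, 4, 5, 0, 3, 2]
  Result: [1, 4, 5, 0, 3, 2]

Answer: [1, 4, 5, 0, 3, 2]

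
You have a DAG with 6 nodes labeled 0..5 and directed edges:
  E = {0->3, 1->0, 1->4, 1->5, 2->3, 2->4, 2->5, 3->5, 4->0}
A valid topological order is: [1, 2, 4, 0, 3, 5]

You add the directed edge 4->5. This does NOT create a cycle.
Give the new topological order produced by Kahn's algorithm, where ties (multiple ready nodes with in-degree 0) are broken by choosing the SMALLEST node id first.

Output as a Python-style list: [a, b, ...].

Answer: [1, 2, 4, 0, 3, 5]

Derivation:
Old toposort: [1, 2, 4, 0, 3, 5]
Added edge: 4->5
Position of 4 (2) < position of 5 (5). Old order still valid.
Run Kahn's algorithm (break ties by smallest node id):
  initial in-degrees: [2, 0, 0, 2, 2, 4]
  ready (indeg=0): [1, 2]
  pop 1: indeg[0]->1; indeg[4]->1; indeg[5]->3 | ready=[2] | order so far=[1]
  pop 2: indeg[3]->1; indeg[4]->0; indeg[5]->2 | ready=[4] | order so far=[1, 2]
  pop 4: indeg[0]->0; indeg[5]->1 | ready=[0] | order so far=[1, 2, 4]
  pop 0: indeg[3]->0 | ready=[3] | order so far=[1, 2, 4, 0]
  pop 3: indeg[5]->0 | ready=[5] | order so far=[1, 2, 4, 0, 3]
  pop 5: no out-edges | ready=[] | order so far=[1, 2, 4, 0, 3, 5]
  Result: [1, 2, 4, 0, 3, 5]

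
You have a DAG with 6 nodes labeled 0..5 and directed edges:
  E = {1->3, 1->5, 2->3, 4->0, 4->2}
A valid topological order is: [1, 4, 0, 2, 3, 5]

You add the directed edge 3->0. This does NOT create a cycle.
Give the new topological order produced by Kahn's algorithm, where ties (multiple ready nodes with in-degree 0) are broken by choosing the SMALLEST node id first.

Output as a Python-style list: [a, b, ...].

Old toposort: [1, 4, 0, 2, 3, 5]
Added edge: 3->0
Position of 3 (4) > position of 0 (2). Must reorder: 3 must now come before 0.
Run Kahn's algorithm (break ties by smallest node id):
  initial in-degrees: [2, 0, 1, 2, 0, 1]
  ready (indeg=0): [1, 4]
  pop 1: indeg[3]->1; indeg[5]->0 | ready=[4, 5] | order so far=[1]
  pop 4: indeg[0]->1; indeg[2]->0 | ready=[2, 5] | order so far=[1, 4]
  pop 2: indeg[3]->0 | ready=[3, 5] | order so far=[1, 4, 2]
  pop 3: indeg[0]->0 | ready=[0, 5] | order so far=[1, 4, 2, 3]
  pop 0: no out-edges | ready=[5] | order so far=[1, 4, 2, 3, 0]
  pop 5: no out-edges | ready=[] | order so far=[1, 4, 2, 3, 0, 5]
  Result: [1, 4, 2, 3, 0, 5]

Answer: [1, 4, 2, 3, 0, 5]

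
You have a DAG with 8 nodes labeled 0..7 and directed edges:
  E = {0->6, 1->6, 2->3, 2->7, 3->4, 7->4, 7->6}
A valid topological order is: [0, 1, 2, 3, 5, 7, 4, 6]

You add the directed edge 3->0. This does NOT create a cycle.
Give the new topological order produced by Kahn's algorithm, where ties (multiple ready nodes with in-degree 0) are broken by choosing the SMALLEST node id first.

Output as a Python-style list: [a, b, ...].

Old toposort: [0, 1, 2, 3, 5, 7, 4, 6]
Added edge: 3->0
Position of 3 (3) > position of 0 (0). Must reorder: 3 must now come before 0.
Run Kahn's algorithm (break ties by smallest node id):
  initial in-degrees: [1, 0, 0, 1, 2, 0, 3, 1]
  ready (indeg=0): [1, 2, 5]
  pop 1: indeg[6]->2 | ready=[2, 5] | order so far=[1]
  pop 2: indeg[3]->0; indeg[7]->0 | ready=[3, 5, 7] | order so far=[1, 2]
  pop 3: indeg[0]->0; indeg[4]->1 | ready=[0, 5, 7] | order so far=[1, 2, 3]
  pop 0: indeg[6]->1 | ready=[5, 7] | order so far=[1, 2, 3, 0]
  pop 5: no out-edges | ready=[7] | order so far=[1, 2, 3, 0, 5]
  pop 7: indeg[4]->0; indeg[6]->0 | ready=[4, 6] | order so far=[1, 2, 3, 0, 5, 7]
  pop 4: no out-edges | ready=[6] | order so far=[1, 2, 3, 0, 5, 7, 4]
  pop 6: no out-edges | ready=[] | order so far=[1, 2, 3, 0, 5, 7, 4, 6]
  Result: [1, 2, 3, 0, 5, 7, 4, 6]

Answer: [1, 2, 3, 0, 5, 7, 4, 6]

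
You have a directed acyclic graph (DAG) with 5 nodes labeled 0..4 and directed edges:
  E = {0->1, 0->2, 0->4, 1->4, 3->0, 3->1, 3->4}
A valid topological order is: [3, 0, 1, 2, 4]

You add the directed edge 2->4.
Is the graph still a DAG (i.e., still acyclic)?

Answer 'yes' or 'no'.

Given toposort: [3, 0, 1, 2, 4]
Position of 2: index 3; position of 4: index 4
New edge 2->4: forward
Forward edge: respects the existing order. Still a DAG, same toposort still valid.
Still a DAG? yes

Answer: yes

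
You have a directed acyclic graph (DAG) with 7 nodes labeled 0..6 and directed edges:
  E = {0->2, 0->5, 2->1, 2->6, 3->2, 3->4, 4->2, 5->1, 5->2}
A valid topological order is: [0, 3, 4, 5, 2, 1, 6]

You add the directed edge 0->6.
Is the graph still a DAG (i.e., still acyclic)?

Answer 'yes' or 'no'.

Answer: yes

Derivation:
Given toposort: [0, 3, 4, 5, 2, 1, 6]
Position of 0: index 0; position of 6: index 6
New edge 0->6: forward
Forward edge: respects the existing order. Still a DAG, same toposort still valid.
Still a DAG? yes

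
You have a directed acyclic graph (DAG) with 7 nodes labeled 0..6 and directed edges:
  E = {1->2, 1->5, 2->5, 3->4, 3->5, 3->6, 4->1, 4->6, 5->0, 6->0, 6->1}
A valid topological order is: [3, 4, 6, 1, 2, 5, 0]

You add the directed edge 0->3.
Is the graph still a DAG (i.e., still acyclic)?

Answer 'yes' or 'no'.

Given toposort: [3, 4, 6, 1, 2, 5, 0]
Position of 0: index 6; position of 3: index 0
New edge 0->3: backward (u after v in old order)
Backward edge: old toposort is now invalid. Check if this creates a cycle.
Does 3 already reach 0? Reachable from 3: [0, 1, 2, 3, 4, 5, 6]. YES -> cycle!
Still a DAG? no

Answer: no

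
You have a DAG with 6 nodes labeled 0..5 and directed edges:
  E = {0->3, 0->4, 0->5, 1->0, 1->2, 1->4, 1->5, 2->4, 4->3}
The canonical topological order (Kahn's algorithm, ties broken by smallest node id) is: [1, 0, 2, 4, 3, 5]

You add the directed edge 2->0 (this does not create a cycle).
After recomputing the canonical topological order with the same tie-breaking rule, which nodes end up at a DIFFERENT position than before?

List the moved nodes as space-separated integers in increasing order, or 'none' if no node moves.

Answer: 0 2

Derivation:
Old toposort: [1, 0, 2, 4, 3, 5]
Added edge 2->0
Recompute Kahn (smallest-id tiebreak):
  initial in-degrees: [2, 0, 1, 2, 3, 2]
  ready (indeg=0): [1]
  pop 1: indeg[0]->1; indeg[2]->0; indeg[4]->2; indeg[5]->1 | ready=[2] | order so far=[1]
  pop 2: indeg[0]->0; indeg[4]->1 | ready=[0] | order so far=[1, 2]
  pop 0: indeg[3]->1; indeg[4]->0; indeg[5]->0 | ready=[4, 5] | order so far=[1, 2, 0]
  pop 4: indeg[3]->0 | ready=[3, 5] | order so far=[1, 2, 0, 4]
  pop 3: no out-edges | ready=[5] | order so far=[1, 2, 0, 4, 3]
  pop 5: no out-edges | ready=[] | order so far=[1, 2, 0, 4, 3, 5]
New canonical toposort: [1, 2, 0, 4, 3, 5]
Compare positions:
  Node 0: index 1 -> 2 (moved)
  Node 1: index 0 -> 0 (same)
  Node 2: index 2 -> 1 (moved)
  Node 3: index 4 -> 4 (same)
  Node 4: index 3 -> 3 (same)
  Node 5: index 5 -> 5 (same)
Nodes that changed position: 0 2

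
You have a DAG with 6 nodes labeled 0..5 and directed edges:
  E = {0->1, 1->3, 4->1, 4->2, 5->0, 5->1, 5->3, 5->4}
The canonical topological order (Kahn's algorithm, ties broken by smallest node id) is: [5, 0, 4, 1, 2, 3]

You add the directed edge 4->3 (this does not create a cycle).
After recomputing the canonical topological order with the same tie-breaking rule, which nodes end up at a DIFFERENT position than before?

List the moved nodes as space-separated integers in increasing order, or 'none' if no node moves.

Old toposort: [5, 0, 4, 1, 2, 3]
Added edge 4->3
Recompute Kahn (smallest-id tiebreak):
  initial in-degrees: [1, 3, 1, 3, 1, 0]
  ready (indeg=0): [5]
  pop 5: indeg[0]->0; indeg[1]->2; indeg[3]->2; indeg[4]->0 | ready=[0, 4] | order so far=[5]
  pop 0: indeg[1]->1 | ready=[4] | order so far=[5, 0]
  pop 4: indeg[1]->0; indeg[2]->0; indeg[3]->1 | ready=[1, 2] | order so far=[5, 0, 4]
  pop 1: indeg[3]->0 | ready=[2, 3] | order so far=[5, 0, 4, 1]
  pop 2: no out-edges | ready=[3] | order so far=[5, 0, 4, 1, 2]
  pop 3: no out-edges | ready=[] | order so far=[5, 0, 4, 1, 2, 3]
New canonical toposort: [5, 0, 4, 1, 2, 3]
Compare positions:
  Node 0: index 1 -> 1 (same)
  Node 1: index 3 -> 3 (same)
  Node 2: index 4 -> 4 (same)
  Node 3: index 5 -> 5 (same)
  Node 4: index 2 -> 2 (same)
  Node 5: index 0 -> 0 (same)
Nodes that changed position: none

Answer: none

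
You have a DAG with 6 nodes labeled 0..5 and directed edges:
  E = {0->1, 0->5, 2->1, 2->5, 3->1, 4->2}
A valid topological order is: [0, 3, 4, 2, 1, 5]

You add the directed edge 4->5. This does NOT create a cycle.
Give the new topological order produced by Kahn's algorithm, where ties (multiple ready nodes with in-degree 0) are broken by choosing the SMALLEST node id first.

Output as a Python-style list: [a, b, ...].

Answer: [0, 3, 4, 2, 1, 5]

Derivation:
Old toposort: [0, 3, 4, 2, 1, 5]
Added edge: 4->5
Position of 4 (2) < position of 5 (5). Old order still valid.
Run Kahn's algorithm (break ties by smallest node id):
  initial in-degrees: [0, 3, 1, 0, 0, 3]
  ready (indeg=0): [0, 3, 4]
  pop 0: indeg[1]->2; indeg[5]->2 | ready=[3, 4] | order so far=[0]
  pop 3: indeg[1]->1 | ready=[4] | order so far=[0, 3]
  pop 4: indeg[2]->0; indeg[5]->1 | ready=[2] | order so far=[0, 3, 4]
  pop 2: indeg[1]->0; indeg[5]->0 | ready=[1, 5] | order so far=[0, 3, 4, 2]
  pop 1: no out-edges | ready=[5] | order so far=[0, 3, 4, 2, 1]
  pop 5: no out-edges | ready=[] | order so far=[0, 3, 4, 2, 1, 5]
  Result: [0, 3, 4, 2, 1, 5]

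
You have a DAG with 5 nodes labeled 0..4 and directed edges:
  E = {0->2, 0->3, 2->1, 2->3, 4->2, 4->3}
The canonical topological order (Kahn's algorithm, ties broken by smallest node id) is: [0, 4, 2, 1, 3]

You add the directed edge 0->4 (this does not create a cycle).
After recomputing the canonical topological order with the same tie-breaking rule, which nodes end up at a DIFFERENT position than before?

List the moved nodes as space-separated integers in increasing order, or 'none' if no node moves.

Answer: none

Derivation:
Old toposort: [0, 4, 2, 1, 3]
Added edge 0->4
Recompute Kahn (smallest-id tiebreak):
  initial in-degrees: [0, 1, 2, 3, 1]
  ready (indeg=0): [0]
  pop 0: indeg[2]->1; indeg[3]->2; indeg[4]->0 | ready=[4] | order so far=[0]
  pop 4: indeg[2]->0; indeg[3]->1 | ready=[2] | order so far=[0, 4]
  pop 2: indeg[1]->0; indeg[3]->0 | ready=[1, 3] | order so far=[0, 4, 2]
  pop 1: no out-edges | ready=[3] | order so far=[0, 4, 2, 1]
  pop 3: no out-edges | ready=[] | order so far=[0, 4, 2, 1, 3]
New canonical toposort: [0, 4, 2, 1, 3]
Compare positions:
  Node 0: index 0 -> 0 (same)
  Node 1: index 3 -> 3 (same)
  Node 2: index 2 -> 2 (same)
  Node 3: index 4 -> 4 (same)
  Node 4: index 1 -> 1 (same)
Nodes that changed position: none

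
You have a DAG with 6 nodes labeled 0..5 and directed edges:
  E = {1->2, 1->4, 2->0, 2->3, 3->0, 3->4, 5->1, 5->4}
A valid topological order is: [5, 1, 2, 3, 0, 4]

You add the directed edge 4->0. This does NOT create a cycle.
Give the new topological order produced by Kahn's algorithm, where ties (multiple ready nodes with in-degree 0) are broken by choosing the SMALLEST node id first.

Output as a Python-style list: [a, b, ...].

Answer: [5, 1, 2, 3, 4, 0]

Derivation:
Old toposort: [5, 1, 2, 3, 0, 4]
Added edge: 4->0
Position of 4 (5) > position of 0 (4). Must reorder: 4 must now come before 0.
Run Kahn's algorithm (break ties by smallest node id):
  initial in-degrees: [3, 1, 1, 1, 3, 0]
  ready (indeg=0): [5]
  pop 5: indeg[1]->0; indeg[4]->2 | ready=[1] | order so far=[5]
  pop 1: indeg[2]->0; indeg[4]->1 | ready=[2] | order so far=[5, 1]
  pop 2: indeg[0]->2; indeg[3]->0 | ready=[3] | order so far=[5, 1, 2]
  pop 3: indeg[0]->1; indeg[4]->0 | ready=[4] | order so far=[5, 1, 2, 3]
  pop 4: indeg[0]->0 | ready=[0] | order so far=[5, 1, 2, 3, 4]
  pop 0: no out-edges | ready=[] | order so far=[5, 1, 2, 3, 4, 0]
  Result: [5, 1, 2, 3, 4, 0]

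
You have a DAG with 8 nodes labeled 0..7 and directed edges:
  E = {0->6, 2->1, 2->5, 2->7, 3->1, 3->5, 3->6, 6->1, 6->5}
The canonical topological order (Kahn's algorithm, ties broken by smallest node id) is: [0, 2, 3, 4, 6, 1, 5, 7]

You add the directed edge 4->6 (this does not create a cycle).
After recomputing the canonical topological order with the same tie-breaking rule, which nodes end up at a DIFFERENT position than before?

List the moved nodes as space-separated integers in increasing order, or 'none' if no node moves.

Old toposort: [0, 2, 3, 4, 6, 1, 5, 7]
Added edge 4->6
Recompute Kahn (smallest-id tiebreak):
  initial in-degrees: [0, 3, 0, 0, 0, 3, 3, 1]
  ready (indeg=0): [0, 2, 3, 4]
  pop 0: indeg[6]->2 | ready=[2, 3, 4] | order so far=[0]
  pop 2: indeg[1]->2; indeg[5]->2; indeg[7]->0 | ready=[3, 4, 7] | order so far=[0, 2]
  pop 3: indeg[1]->1; indeg[5]->1; indeg[6]->1 | ready=[4, 7] | order so far=[0, 2, 3]
  pop 4: indeg[6]->0 | ready=[6, 7] | order so far=[0, 2, 3, 4]
  pop 6: indeg[1]->0; indeg[5]->0 | ready=[1, 5, 7] | order so far=[0, 2, 3, 4, 6]
  pop 1: no out-edges | ready=[5, 7] | order so far=[0, 2, 3, 4, 6, 1]
  pop 5: no out-edges | ready=[7] | order so far=[0, 2, 3, 4, 6, 1, 5]
  pop 7: no out-edges | ready=[] | order so far=[0, 2, 3, 4, 6, 1, 5, 7]
New canonical toposort: [0, 2, 3, 4, 6, 1, 5, 7]
Compare positions:
  Node 0: index 0 -> 0 (same)
  Node 1: index 5 -> 5 (same)
  Node 2: index 1 -> 1 (same)
  Node 3: index 2 -> 2 (same)
  Node 4: index 3 -> 3 (same)
  Node 5: index 6 -> 6 (same)
  Node 6: index 4 -> 4 (same)
  Node 7: index 7 -> 7 (same)
Nodes that changed position: none

Answer: none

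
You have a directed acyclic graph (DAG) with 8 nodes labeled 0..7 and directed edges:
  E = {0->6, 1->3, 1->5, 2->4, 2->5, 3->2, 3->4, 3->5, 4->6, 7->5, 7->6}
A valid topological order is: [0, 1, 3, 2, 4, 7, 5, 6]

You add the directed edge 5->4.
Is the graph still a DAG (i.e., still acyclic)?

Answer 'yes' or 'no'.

Given toposort: [0, 1, 3, 2, 4, 7, 5, 6]
Position of 5: index 6; position of 4: index 4
New edge 5->4: backward (u after v in old order)
Backward edge: old toposort is now invalid. Check if this creates a cycle.
Does 4 already reach 5? Reachable from 4: [4, 6]. NO -> still a DAG (reorder needed).
Still a DAG? yes

Answer: yes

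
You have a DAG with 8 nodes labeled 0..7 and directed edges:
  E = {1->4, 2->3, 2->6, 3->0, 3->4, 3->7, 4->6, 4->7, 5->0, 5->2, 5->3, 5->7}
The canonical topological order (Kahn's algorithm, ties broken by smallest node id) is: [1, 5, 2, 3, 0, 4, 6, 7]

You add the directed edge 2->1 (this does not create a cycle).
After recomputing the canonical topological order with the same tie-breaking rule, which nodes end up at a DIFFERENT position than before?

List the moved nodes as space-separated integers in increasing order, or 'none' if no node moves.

Answer: 1 2 5

Derivation:
Old toposort: [1, 5, 2, 3, 0, 4, 6, 7]
Added edge 2->1
Recompute Kahn (smallest-id tiebreak):
  initial in-degrees: [2, 1, 1, 2, 2, 0, 2, 3]
  ready (indeg=0): [5]
  pop 5: indeg[0]->1; indeg[2]->0; indeg[3]->1; indeg[7]->2 | ready=[2] | order so far=[5]
  pop 2: indeg[1]->0; indeg[3]->0; indeg[6]->1 | ready=[1, 3] | order so far=[5, 2]
  pop 1: indeg[4]->1 | ready=[3] | order so far=[5, 2, 1]
  pop 3: indeg[0]->0; indeg[4]->0; indeg[7]->1 | ready=[0, 4] | order so far=[5, 2, 1, 3]
  pop 0: no out-edges | ready=[4] | order so far=[5, 2, 1, 3, 0]
  pop 4: indeg[6]->0; indeg[7]->0 | ready=[6, 7] | order so far=[5, 2, 1, 3, 0, 4]
  pop 6: no out-edges | ready=[7] | order so far=[5, 2, 1, 3, 0, 4, 6]
  pop 7: no out-edges | ready=[] | order so far=[5, 2, 1, 3, 0, 4, 6, 7]
New canonical toposort: [5, 2, 1, 3, 0, 4, 6, 7]
Compare positions:
  Node 0: index 4 -> 4 (same)
  Node 1: index 0 -> 2 (moved)
  Node 2: index 2 -> 1 (moved)
  Node 3: index 3 -> 3 (same)
  Node 4: index 5 -> 5 (same)
  Node 5: index 1 -> 0 (moved)
  Node 6: index 6 -> 6 (same)
  Node 7: index 7 -> 7 (same)
Nodes that changed position: 1 2 5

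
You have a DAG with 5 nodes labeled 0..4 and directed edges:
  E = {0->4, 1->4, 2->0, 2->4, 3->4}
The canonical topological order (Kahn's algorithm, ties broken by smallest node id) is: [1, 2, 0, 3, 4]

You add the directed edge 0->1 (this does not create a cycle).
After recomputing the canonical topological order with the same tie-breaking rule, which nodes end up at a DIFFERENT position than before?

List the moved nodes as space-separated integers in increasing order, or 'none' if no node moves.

Old toposort: [1, 2, 0, 3, 4]
Added edge 0->1
Recompute Kahn (smallest-id tiebreak):
  initial in-degrees: [1, 1, 0, 0, 4]
  ready (indeg=0): [2, 3]
  pop 2: indeg[0]->0; indeg[4]->3 | ready=[0, 3] | order so far=[2]
  pop 0: indeg[1]->0; indeg[4]->2 | ready=[1, 3] | order so far=[2, 0]
  pop 1: indeg[4]->1 | ready=[3] | order so far=[2, 0, 1]
  pop 3: indeg[4]->0 | ready=[4] | order so far=[2, 0, 1, 3]
  pop 4: no out-edges | ready=[] | order so far=[2, 0, 1, 3, 4]
New canonical toposort: [2, 0, 1, 3, 4]
Compare positions:
  Node 0: index 2 -> 1 (moved)
  Node 1: index 0 -> 2 (moved)
  Node 2: index 1 -> 0 (moved)
  Node 3: index 3 -> 3 (same)
  Node 4: index 4 -> 4 (same)
Nodes that changed position: 0 1 2

Answer: 0 1 2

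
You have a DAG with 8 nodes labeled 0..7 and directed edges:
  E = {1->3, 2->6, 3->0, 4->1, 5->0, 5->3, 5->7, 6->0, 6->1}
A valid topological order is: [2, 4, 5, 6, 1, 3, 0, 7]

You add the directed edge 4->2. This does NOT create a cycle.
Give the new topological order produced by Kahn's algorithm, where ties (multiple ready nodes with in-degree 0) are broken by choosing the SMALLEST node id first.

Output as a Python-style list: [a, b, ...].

Answer: [4, 2, 5, 6, 1, 3, 0, 7]

Derivation:
Old toposort: [2, 4, 5, 6, 1, 3, 0, 7]
Added edge: 4->2
Position of 4 (1) > position of 2 (0). Must reorder: 4 must now come before 2.
Run Kahn's algorithm (break ties by smallest node id):
  initial in-degrees: [3, 2, 1, 2, 0, 0, 1, 1]
  ready (indeg=0): [4, 5]
  pop 4: indeg[1]->1; indeg[2]->0 | ready=[2, 5] | order so far=[4]
  pop 2: indeg[6]->0 | ready=[5, 6] | order so far=[4, 2]
  pop 5: indeg[0]->2; indeg[3]->1; indeg[7]->0 | ready=[6, 7] | order so far=[4, 2, 5]
  pop 6: indeg[0]->1; indeg[1]->0 | ready=[1, 7] | order so far=[4, 2, 5, 6]
  pop 1: indeg[3]->0 | ready=[3, 7] | order so far=[4, 2, 5, 6, 1]
  pop 3: indeg[0]->0 | ready=[0, 7] | order so far=[4, 2, 5, 6, 1, 3]
  pop 0: no out-edges | ready=[7] | order so far=[4, 2, 5, 6, 1, 3, 0]
  pop 7: no out-edges | ready=[] | order so far=[4, 2, 5, 6, 1, 3, 0, 7]
  Result: [4, 2, 5, 6, 1, 3, 0, 7]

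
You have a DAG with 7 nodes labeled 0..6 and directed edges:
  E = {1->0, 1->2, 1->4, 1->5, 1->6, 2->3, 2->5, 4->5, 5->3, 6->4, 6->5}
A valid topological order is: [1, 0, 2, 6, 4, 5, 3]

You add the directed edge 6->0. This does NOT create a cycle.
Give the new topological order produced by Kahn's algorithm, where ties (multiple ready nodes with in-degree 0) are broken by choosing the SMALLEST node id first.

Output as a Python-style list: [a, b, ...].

Answer: [1, 2, 6, 0, 4, 5, 3]

Derivation:
Old toposort: [1, 0, 2, 6, 4, 5, 3]
Added edge: 6->0
Position of 6 (3) > position of 0 (1). Must reorder: 6 must now come before 0.
Run Kahn's algorithm (break ties by smallest node id):
  initial in-degrees: [2, 0, 1, 2, 2, 4, 1]
  ready (indeg=0): [1]
  pop 1: indeg[0]->1; indeg[2]->0; indeg[4]->1; indeg[5]->3; indeg[6]->0 | ready=[2, 6] | order so far=[1]
  pop 2: indeg[3]->1; indeg[5]->2 | ready=[6] | order so far=[1, 2]
  pop 6: indeg[0]->0; indeg[4]->0; indeg[5]->1 | ready=[0, 4] | order so far=[1, 2, 6]
  pop 0: no out-edges | ready=[4] | order so far=[1, 2, 6, 0]
  pop 4: indeg[5]->0 | ready=[5] | order so far=[1, 2, 6, 0, 4]
  pop 5: indeg[3]->0 | ready=[3] | order so far=[1, 2, 6, 0, 4, 5]
  pop 3: no out-edges | ready=[] | order so far=[1, 2, 6, 0, 4, 5, 3]
  Result: [1, 2, 6, 0, 4, 5, 3]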